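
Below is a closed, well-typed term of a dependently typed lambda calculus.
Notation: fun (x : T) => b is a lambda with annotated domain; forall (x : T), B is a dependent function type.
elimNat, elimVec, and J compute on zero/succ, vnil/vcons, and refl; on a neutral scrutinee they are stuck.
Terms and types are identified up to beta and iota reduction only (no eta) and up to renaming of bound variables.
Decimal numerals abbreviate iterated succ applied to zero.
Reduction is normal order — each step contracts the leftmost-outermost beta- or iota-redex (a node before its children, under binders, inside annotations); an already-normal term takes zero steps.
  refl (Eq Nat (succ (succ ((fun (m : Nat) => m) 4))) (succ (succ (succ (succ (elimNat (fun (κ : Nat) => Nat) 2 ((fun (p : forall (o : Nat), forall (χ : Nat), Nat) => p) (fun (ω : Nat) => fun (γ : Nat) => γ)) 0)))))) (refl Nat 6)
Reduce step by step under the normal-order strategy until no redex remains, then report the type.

reduction (normal order):
  refl (Eq Nat (succ (succ ((fun (m : Nat) => m) 4))) (succ (succ (succ (succ (elimNat (fun (κ : Nat) => Nat) 2 ((fun (p : forall (o : Nat), forall (χ : Nat), Nat) => p) (fun (ω : Nat) => fun (γ : Nat) => γ)) 0)))))) (refl Nat 6)
  ~> refl (Eq Nat 6 (succ (succ (succ (succ (elimNat (fun (m : Nat) => Nat) 2 ((fun (κ : forall (p : Nat), forall (o : Nat), Nat) => κ) (fun (χ : Nat) => fun (ω : Nat) => ω)) 0)))))) (refl Nat 6)
  ~> refl (Eq Nat 6 6) (refl Nat 6)
inferred type:
  Eq (Eq Nat 6 6) (refl Nat 6) (refl Nat 6)


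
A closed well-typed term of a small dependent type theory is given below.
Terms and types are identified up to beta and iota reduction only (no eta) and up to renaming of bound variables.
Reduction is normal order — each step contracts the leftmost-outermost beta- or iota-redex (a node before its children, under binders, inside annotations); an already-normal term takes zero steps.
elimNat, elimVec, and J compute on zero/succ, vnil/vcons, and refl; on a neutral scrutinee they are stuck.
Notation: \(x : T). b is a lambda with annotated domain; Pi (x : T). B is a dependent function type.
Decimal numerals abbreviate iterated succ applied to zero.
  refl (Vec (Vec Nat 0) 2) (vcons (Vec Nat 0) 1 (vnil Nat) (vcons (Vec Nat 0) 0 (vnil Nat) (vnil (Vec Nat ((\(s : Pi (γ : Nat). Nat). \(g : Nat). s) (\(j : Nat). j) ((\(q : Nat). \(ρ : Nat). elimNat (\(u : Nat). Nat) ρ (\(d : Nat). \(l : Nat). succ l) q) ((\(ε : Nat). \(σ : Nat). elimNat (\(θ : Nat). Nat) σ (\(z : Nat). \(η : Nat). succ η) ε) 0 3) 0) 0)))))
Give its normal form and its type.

normal form:
  refl (Vec (Vec Nat 0) 2) (vcons (Vec Nat 0) 1 (vnil Nat) (vcons (Vec Nat 0) 0 (vnil Nat) (vnil (Vec Nat 0))))
the term's type:
  Eq (Vec (Vec Nat 0) 2) (vcons (Vec Nat 0) 1 (vnil Nat) (vcons (Vec Nat 0) 0 (vnil Nat) (vnil (Vec Nat 0)))) (vcons (Vec Nat 0) 1 (vnil Nat) (vcons (Vec Nat 0) 0 (vnil Nat) (vnil (Vec Nat 0))))
observation: 3 normal-order steps normalize the term, beginning with a beta-redex.


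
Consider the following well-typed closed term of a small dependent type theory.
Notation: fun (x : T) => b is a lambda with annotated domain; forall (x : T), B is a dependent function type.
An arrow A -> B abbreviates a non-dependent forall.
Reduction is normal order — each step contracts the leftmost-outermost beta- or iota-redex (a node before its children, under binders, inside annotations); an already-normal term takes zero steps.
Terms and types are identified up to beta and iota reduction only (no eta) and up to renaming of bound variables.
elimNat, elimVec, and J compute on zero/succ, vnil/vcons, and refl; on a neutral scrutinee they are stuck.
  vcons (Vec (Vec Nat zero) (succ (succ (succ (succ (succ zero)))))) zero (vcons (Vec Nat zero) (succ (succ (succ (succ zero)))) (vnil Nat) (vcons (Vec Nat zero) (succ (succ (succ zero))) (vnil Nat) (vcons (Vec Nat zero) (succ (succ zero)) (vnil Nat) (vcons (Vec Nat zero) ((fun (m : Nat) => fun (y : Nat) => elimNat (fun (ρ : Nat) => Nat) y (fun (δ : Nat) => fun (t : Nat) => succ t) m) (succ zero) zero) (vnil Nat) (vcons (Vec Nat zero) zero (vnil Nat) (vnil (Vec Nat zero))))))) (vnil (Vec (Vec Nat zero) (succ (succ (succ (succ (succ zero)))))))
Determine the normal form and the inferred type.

reduced normal form:
  vcons (Vec (Vec Nat zero) (succ (succ (succ (succ (succ zero)))))) zero (vcons (Vec Nat zero) (succ (succ (succ (succ zero)))) (vnil Nat) (vcons (Vec Nat zero) (succ (succ (succ zero))) (vnil Nat) (vcons (Vec Nat zero) (succ (succ zero)) (vnil Nat) (vcons (Vec Nat zero) (succ zero) (vnil Nat) (vcons (Vec Nat zero) zero (vnil Nat) (vnil (Vec Nat zero))))))) (vnil (Vec (Vec Nat zero) (succ (succ (succ (succ (succ zero)))))))
inferred type:
  Vec (Vec (Vec Nat zero) (succ (succ (succ (succ (succ zero)))))) (succ zero)
observation: contracting a beta-redex first, the term normalizes in 6 steps.


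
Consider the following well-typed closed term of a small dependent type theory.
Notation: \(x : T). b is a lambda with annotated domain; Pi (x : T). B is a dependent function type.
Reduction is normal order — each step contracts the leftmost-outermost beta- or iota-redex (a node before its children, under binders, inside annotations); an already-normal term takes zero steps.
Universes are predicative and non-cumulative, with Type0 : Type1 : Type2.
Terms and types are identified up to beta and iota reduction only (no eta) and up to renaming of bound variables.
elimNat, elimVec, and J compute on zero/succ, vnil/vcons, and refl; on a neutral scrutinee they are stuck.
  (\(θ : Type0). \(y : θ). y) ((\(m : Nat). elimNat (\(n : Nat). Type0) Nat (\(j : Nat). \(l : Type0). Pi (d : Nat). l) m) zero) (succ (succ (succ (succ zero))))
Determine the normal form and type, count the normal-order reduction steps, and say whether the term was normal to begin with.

resulting normal form:
  succ (succ (succ (succ zero)))
the term's type:
  Nat
steps to reach normal form (normal order): 2
term was already normal: no
first redex: a beta-redex


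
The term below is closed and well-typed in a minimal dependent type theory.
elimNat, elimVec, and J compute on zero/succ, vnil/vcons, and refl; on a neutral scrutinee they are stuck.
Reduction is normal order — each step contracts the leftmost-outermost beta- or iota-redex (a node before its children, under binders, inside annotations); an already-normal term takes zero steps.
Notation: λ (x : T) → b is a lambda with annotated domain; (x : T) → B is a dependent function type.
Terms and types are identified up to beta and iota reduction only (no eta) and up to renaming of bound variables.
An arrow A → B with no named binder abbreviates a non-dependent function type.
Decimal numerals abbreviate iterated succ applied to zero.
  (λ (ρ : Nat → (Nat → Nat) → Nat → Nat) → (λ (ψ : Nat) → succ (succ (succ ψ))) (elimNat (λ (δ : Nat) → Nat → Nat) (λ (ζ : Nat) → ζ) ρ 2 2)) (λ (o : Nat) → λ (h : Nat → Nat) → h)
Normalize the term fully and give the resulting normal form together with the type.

resulting normal form:
  5
the term's type:
  Nat


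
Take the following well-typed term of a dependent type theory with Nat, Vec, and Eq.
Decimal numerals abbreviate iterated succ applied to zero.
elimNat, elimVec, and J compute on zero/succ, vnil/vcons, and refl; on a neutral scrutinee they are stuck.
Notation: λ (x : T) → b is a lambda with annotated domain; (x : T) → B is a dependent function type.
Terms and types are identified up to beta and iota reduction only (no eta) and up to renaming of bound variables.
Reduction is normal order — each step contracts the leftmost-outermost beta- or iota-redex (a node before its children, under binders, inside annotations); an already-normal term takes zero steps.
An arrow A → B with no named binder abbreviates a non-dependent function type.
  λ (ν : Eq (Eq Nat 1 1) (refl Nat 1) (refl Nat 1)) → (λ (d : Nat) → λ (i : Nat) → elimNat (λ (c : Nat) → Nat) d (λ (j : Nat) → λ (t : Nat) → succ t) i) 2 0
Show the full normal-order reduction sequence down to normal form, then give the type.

reduction (normal order):
  λ (ν : Eq (Eq Nat 1 1) (refl Nat 1) (refl Nat 1)) → (λ (d : Nat) → λ (i : Nat) → elimNat (λ (c : Nat) → Nat) d (λ (j : Nat) → λ (t : Nat) → succ t) i) 2 0
  ~> λ (ν : Eq (Eq Nat 1 1) (refl Nat 1) (refl Nat 1)) → (λ (d : Nat) → elimNat (λ (i : Nat) → Nat) 2 (λ (c : Nat) → λ (j : Nat) → succ j) d) 0
  ~> λ (ν : Eq (Eq Nat 1 1) (refl Nat 1) (refl Nat 1)) → elimNat (λ (d : Nat) → Nat) 2 (λ (i : Nat) → λ (c : Nat) → succ c) 0
  ~> λ (ν : Eq (Eq Nat 1 1) (refl Nat 1) (refl Nat 1)) → 2
inferred type:
  Eq (Eq Nat 1 1) (refl Nat 1) (refl Nat 1) → Nat


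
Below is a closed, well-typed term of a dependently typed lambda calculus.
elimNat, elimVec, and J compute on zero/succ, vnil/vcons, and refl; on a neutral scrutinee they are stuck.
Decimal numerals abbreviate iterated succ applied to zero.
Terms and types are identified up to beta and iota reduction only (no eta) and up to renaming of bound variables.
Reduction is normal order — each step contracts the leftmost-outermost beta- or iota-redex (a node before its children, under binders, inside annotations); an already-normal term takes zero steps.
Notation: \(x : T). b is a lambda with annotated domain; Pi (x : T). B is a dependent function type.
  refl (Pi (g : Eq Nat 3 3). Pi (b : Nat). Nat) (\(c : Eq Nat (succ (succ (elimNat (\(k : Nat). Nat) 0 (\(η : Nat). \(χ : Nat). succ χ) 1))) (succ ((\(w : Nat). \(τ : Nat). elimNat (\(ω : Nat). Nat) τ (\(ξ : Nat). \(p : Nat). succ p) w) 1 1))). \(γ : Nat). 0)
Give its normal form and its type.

reduced normal form:
  refl (Pi (g : Eq Nat 3 3). Pi (b : Nat). Nat) (\(c : Eq Nat 3 3). \(k : Nat). 0)
type:
  Eq (Pi (g : Eq Nat 3 3). Pi (b : Nat). Nat) (\(c : Eq Nat 3 3). \(k : Nat). 0) (\(η : Eq Nat 3 3). \(χ : Nat). 0)
observation: the term reaches its normal form after 10 normal-order steps.


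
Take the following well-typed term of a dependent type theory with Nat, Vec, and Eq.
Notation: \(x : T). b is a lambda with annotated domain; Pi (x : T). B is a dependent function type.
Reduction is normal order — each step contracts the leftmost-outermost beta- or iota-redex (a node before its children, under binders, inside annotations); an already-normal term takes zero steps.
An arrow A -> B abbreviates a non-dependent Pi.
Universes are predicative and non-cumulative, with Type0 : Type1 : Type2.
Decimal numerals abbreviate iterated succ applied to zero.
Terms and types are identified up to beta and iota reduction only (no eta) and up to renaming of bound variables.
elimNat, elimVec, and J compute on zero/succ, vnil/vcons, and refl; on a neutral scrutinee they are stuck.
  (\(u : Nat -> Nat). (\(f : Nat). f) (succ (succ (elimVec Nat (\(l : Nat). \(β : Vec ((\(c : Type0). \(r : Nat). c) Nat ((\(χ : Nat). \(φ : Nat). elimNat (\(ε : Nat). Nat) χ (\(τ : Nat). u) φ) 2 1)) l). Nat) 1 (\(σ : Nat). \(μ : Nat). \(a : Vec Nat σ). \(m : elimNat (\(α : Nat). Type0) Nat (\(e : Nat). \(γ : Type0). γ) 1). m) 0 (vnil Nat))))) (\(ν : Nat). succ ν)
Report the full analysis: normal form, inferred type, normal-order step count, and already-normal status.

resulting normal form:
  3
the term's type:
  Nat
normal-order step count: 3
started in normal form: no
first redex: a beta-redex


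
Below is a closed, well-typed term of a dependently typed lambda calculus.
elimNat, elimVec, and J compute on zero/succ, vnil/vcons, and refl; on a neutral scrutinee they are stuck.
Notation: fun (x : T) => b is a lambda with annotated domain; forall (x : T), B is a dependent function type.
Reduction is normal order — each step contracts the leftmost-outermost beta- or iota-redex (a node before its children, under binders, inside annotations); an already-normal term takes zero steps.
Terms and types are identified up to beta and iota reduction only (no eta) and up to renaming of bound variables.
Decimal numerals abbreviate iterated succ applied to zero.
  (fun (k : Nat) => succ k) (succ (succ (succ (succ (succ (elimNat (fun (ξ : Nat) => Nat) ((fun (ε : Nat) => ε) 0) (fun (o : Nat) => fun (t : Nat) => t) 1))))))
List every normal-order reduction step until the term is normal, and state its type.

normal-order reduction sequence:
  (fun (k : Nat) => succ k) (succ (succ (succ (succ (succ (elimNat (fun (ξ : Nat) => Nat) ((fun (ε : Nat) => ε) 0) (fun (o : Nat) => fun (t : Nat) => t) 1))))))
  ~> succ (succ (succ (succ (succ (succ (elimNat (fun (k : Nat) => Nat) ((fun (ξ : Nat) => ξ) 0) (fun (ε : Nat) => fun (o : Nat) => o) 1))))))
  ~> succ (succ (succ (succ (succ (succ ((fun (k : Nat) => fun (ξ : Nat) => ξ) 0 (elimNat (fun (ε : Nat) => Nat) ((fun (o : Nat) => o) 0) (fun (t : Nat) => fun (φ : Nat) => φ) 0)))))))
  ~> succ (succ (succ (succ (succ (succ ((fun (k : Nat) => k) (elimNat (fun (ξ : Nat) => Nat) ((fun (ε : Nat) => ε) 0) (fun (o : Nat) => fun (t : Nat) => t) 0)))))))
  ~> succ (succ (succ (succ (succ (succ (elimNat (fun (k : Nat) => Nat) ((fun (ξ : Nat) => ξ) 0) (fun (ε : Nat) => fun (o : Nat) => o) 0))))))
  ~> succ (succ (succ (succ (succ (succ ((fun (k : Nat) => k) 0))))))
  ~> 6
the term's type:
  Nat


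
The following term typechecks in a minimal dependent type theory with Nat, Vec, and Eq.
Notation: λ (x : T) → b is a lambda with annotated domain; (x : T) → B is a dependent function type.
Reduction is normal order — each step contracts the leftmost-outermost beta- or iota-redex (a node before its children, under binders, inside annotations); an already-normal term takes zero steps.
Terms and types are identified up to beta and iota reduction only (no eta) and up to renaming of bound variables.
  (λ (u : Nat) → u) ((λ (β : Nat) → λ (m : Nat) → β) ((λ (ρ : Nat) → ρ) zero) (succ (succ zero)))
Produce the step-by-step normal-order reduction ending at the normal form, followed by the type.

normal-order reduction:
  (λ (u : Nat) → u) ((λ (β : Nat) → λ (m : Nat) → β) ((λ (ρ : Nat) → ρ) zero) (succ (succ zero)))
  ~> (λ (u : Nat) → λ (β : Nat) → u) ((λ (m : Nat) → m) zero) (succ (succ zero))
  ~> (λ (u : Nat) → (λ (β : Nat) → β) zero) (succ (succ zero))
  ~> (λ (u : Nat) → u) zero
  ~> zero
type:
  Nat


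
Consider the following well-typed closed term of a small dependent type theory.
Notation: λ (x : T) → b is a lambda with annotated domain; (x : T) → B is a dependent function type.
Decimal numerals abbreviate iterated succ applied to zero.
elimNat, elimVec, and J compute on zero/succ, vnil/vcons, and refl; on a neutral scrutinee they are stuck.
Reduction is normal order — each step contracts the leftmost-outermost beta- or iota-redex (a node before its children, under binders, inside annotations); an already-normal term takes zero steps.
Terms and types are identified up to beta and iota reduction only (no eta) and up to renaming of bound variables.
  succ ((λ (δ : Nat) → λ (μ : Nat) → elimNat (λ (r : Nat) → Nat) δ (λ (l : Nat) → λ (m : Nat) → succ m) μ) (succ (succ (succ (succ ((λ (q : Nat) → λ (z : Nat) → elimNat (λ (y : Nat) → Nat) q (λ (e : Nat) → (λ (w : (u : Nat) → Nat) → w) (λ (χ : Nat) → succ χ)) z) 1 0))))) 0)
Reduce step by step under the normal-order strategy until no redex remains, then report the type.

normal-order reduction:
  succ ((λ (δ : Nat) → λ (μ : Nat) → elimNat (λ (r : Nat) → Nat) δ (λ (l : Nat) → λ (m : Nat) → succ m) μ) (succ (succ (succ (succ ((λ (q : Nat) → λ (z : Nat) → elimNat (λ (y : Nat) → Nat) q (λ (e : Nat) → (λ (w : (u : Nat) → Nat) → w) (λ (χ : Nat) → succ χ)) z) 1 0))))) 0)
  ~> succ ((λ (δ : Nat) → elimNat (λ (μ : Nat) → Nat) (succ (succ (succ (succ ((λ (r : Nat) → λ (l : Nat) → elimNat (λ (m : Nat) → Nat) r (λ (q : Nat) → (λ (z : (y : Nat) → Nat) → z) (λ (e : Nat) → succ e)) l) 1 0))))) (λ (w : Nat) → λ (u : Nat) → succ u) δ) 0)
  ~> succ (elimNat (λ (δ : Nat) → Nat) (succ (succ (succ (succ ((λ (μ : Nat) → λ (r : Nat) → elimNat (λ (l : Nat) → Nat) μ (λ (m : Nat) → (λ (q : (z : Nat) → Nat) → q) (λ (y : Nat) → succ y)) r) 1 0))))) (λ (e : Nat) → λ (w : Nat) → succ w) 0)
  ~> succ (succ (succ (succ (succ ((λ (δ : Nat) → λ (μ : Nat) → elimNat (λ (r : Nat) → Nat) δ (λ (l : Nat) → (λ (m : (q : Nat) → Nat) → m) (λ (z : Nat) → succ z)) μ) 1 0)))))
  ~> succ (succ (succ (succ (succ ((λ (δ : Nat) → elimNat (λ (μ : Nat) → Nat) 1 (λ (r : Nat) → (λ (l : (m : Nat) → Nat) → l) (λ (q : Nat) → succ q)) δ) 0)))))
  ~> succ (succ (succ (succ (succ (elimNat (λ (δ : Nat) → Nat) 1 (λ (μ : Nat) → (λ (r : (l : Nat) → Nat) → r) (λ (m : Nat) → succ m)) 0)))))
  ~> 6
the term's type:
  Nat


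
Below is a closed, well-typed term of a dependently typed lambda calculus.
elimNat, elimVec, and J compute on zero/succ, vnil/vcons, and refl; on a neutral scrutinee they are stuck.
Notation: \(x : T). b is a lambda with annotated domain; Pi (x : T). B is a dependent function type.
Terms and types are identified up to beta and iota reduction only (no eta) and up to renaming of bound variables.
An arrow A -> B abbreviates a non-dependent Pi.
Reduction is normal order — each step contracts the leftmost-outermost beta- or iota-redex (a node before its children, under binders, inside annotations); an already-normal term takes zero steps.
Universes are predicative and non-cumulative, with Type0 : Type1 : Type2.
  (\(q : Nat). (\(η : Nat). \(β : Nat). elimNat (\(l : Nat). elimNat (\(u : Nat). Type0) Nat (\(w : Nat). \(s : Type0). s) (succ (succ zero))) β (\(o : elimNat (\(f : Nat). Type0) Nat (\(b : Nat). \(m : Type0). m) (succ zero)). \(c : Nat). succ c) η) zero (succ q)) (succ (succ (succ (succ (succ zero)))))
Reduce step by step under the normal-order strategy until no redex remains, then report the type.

reduction (normal order):
  (\(q : Nat). (\(η : Nat). \(β : Nat). elimNat (\(l : Nat). elimNat (\(u : Nat). Type0) Nat (\(w : Nat). \(s : Type0). s) (succ (succ zero))) β (\(o : elimNat (\(f : Nat). Type0) Nat (\(b : Nat). \(m : Type0). m) (succ zero)). \(c : Nat). succ c) η) zero (succ q)) (succ (succ (succ (succ (succ zero)))))
  ~> (\(q : Nat). \(η : Nat). elimNat (\(β : Nat). elimNat (\(l : Nat). Type0) Nat (\(u : Nat). \(w : Type0). w) (succ (succ zero))) η (\(s : elimNat (\(o : Nat). Type0) Nat (\(f : Nat). \(b : Type0). b) (succ zero)). \(m : Nat). succ m) q) zero (succ (succ (succ (succ (succ (succ zero))))))
  ~> (\(q : Nat). elimNat (\(η : Nat). elimNat (\(β : Nat). Type0) Nat (\(l : Nat). \(u : Type0). u) (succ (succ zero))) q (\(w : elimNat (\(s : Nat). Type0) Nat (\(o : Nat). \(f : Type0). f) (succ zero)). \(b : Nat). succ b) zero) (succ (succ (succ (succ (succ (succ zero))))))
  ~> elimNat (\(q : Nat). elimNat (\(η : Nat). Type0) Nat (\(β : Nat). \(l : Type0). l) (succ (succ zero))) (succ (succ (succ (succ (succ (succ zero)))))) (\(u : elimNat (\(w : Nat). Type0) Nat (\(s : Nat). \(o : Type0). o) (succ zero)). \(f : Nat). succ f) zero
  ~> succ (succ (succ (succ (succ (succ zero)))))
type:
  Nat


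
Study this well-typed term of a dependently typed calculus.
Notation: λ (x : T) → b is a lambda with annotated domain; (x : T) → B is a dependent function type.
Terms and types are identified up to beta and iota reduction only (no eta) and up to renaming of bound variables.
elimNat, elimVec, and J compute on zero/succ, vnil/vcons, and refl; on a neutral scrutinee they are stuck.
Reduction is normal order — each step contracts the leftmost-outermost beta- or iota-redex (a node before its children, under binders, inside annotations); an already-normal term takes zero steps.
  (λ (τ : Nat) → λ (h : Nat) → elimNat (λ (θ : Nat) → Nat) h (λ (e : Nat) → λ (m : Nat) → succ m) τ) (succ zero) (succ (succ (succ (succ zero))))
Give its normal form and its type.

resulting normal form:
  succ (succ (succ (succ (succ zero))))
the term's type:
  Nat
observation: the first redex contracted is a beta-redex; the normal form is reached in 6 normal-order steps.


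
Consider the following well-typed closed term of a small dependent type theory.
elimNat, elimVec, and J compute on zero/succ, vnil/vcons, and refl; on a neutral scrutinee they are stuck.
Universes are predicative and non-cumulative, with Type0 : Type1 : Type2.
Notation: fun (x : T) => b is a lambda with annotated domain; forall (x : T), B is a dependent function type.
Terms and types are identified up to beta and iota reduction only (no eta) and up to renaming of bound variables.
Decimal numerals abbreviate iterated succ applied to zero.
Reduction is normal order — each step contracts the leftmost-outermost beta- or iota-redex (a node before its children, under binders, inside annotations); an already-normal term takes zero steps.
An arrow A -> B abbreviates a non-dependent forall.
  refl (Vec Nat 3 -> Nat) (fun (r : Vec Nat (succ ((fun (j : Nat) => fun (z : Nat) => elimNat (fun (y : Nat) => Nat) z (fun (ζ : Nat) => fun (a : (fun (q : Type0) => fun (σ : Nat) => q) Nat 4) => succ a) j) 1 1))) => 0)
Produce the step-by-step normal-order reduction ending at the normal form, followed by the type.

normal-order reduction sequence:
  refl (Vec Nat 3 -> Nat) (fun (r : Vec Nat (succ ((fun (j : Nat) => fun (z : Nat) => elimNat (fun (y : Nat) => Nat) z (fun (ζ : Nat) => fun (a : (fun (q : Type0) => fun (σ : Nat) => q) Nat 4) => succ a) j) 1 1))) => 0)
  ~> refl (Vec Nat 3 -> Nat) (fun (r : Vec Nat (succ ((fun (j : Nat) => elimNat (fun (z : Nat) => Nat) j (fun (y : Nat) => fun (ζ : (fun (a : Type0) => fun (q : Nat) => a) Nat 4) => succ ζ) 1) 1))) => 0)
  ~> refl (Vec Nat 3 -> Nat) (fun (r : Vec Nat (succ (elimNat (fun (j : Nat) => Nat) 1 (fun (z : Nat) => fun (y : (fun (ζ : Type0) => fun (a : Nat) => ζ) Nat 4) => succ y) 1))) => 0)
  ~> refl (Vec Nat 3 -> Nat) (fun (r : Vec Nat (succ ((fun (j : Nat) => fun (z : (fun (y : Type0) => fun (ζ : Nat) => y) Nat 4) => succ z) 0 (elimNat (fun (a : Nat) => Nat) 1 (fun (q : Nat) => fun (σ : (fun (α : Type0) => fun (ν : Nat) => α) Nat 4) => succ σ) 0)))) => 0)
  ~> refl (Vec Nat 3 -> Nat) (fun (r : Vec Nat (succ ((fun (j : (fun (z : Type0) => fun (y : Nat) => z) Nat 4) => succ j) (elimNat (fun (ζ : Nat) => Nat) 1 (fun (a : Nat) => fun (q : (fun (σ : Type0) => fun (α : Nat) => σ) Nat 4) => succ q) 0)))) => 0)
  ~> refl (Vec Nat 3 -> Nat) (fun (r : Vec Nat (succ (succ (elimNat (fun (j : Nat) => Nat) 1 (fun (z : Nat) => fun (y : (fun (ζ : Type0) => fun (a : Nat) => ζ) Nat 4) => succ y) 0)))) => 0)
  ~> refl (Vec Nat 3 -> Nat) (fun (r : Vec Nat 3) => 0)
inferred type:
  Eq (Vec Nat 3 -> Nat) (fun (r : Vec Nat 3) => 0) (fun (j : Vec Nat 3) => 0)


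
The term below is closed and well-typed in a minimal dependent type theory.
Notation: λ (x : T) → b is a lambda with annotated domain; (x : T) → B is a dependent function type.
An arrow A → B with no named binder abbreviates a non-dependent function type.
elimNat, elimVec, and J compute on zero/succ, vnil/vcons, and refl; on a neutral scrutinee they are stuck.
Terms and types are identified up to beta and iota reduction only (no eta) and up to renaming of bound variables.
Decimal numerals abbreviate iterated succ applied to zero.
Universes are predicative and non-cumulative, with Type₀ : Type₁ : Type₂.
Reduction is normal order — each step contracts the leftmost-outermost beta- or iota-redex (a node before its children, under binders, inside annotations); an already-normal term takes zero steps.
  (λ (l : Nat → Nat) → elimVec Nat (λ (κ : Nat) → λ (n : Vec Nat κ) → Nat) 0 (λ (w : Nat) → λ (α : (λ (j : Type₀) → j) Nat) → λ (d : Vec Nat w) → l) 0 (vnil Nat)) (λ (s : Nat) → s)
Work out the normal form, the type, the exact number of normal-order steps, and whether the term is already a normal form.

resulting normal form:
  0
the term's type:
  Nat
steps to reach normal form (normal order): 2
term was already normal: no
first redex: a beta-redex


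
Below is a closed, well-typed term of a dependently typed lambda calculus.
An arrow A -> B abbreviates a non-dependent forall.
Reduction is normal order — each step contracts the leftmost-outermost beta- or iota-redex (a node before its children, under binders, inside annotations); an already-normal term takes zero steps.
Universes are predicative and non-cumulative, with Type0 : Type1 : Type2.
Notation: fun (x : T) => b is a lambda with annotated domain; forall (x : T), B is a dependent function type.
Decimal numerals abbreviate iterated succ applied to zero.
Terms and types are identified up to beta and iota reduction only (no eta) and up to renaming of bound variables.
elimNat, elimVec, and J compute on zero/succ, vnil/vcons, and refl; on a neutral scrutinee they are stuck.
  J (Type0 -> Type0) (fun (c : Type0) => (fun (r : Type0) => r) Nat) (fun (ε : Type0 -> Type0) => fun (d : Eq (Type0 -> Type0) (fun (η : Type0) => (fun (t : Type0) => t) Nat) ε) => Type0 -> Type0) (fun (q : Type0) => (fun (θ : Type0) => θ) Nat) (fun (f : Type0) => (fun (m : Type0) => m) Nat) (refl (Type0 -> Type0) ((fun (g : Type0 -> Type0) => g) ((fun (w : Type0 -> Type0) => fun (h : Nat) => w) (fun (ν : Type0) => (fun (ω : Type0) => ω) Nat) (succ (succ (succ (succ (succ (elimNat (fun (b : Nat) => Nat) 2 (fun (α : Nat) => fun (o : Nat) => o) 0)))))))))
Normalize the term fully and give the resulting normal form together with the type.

reduced normal form:
  fun (c : Type0) => Nat
type:
  Type0 -> Type0
observation: the first redex contracted is a J iota-redex; the normal form is reached in 2 normal-order steps.


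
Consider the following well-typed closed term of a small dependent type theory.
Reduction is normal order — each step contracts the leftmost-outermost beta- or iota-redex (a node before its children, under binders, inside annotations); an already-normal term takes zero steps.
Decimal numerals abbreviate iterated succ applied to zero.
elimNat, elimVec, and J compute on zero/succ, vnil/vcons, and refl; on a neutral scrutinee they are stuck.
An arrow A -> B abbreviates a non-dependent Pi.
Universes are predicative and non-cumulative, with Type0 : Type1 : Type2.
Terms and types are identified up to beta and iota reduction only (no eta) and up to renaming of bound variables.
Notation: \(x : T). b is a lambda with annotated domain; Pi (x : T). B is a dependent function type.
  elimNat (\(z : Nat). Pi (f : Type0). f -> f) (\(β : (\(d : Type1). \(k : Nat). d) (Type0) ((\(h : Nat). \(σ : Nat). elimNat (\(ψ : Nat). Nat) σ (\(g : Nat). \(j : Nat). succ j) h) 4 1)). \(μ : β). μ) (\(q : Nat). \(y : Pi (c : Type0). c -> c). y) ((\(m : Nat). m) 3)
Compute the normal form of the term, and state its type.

reduced normal form:
  \(z : Type0). \(f : z). f
the term's type:
  Pi (z : Type0). z -> z
observation: 13 normal-order steps separate the term from its normal form.


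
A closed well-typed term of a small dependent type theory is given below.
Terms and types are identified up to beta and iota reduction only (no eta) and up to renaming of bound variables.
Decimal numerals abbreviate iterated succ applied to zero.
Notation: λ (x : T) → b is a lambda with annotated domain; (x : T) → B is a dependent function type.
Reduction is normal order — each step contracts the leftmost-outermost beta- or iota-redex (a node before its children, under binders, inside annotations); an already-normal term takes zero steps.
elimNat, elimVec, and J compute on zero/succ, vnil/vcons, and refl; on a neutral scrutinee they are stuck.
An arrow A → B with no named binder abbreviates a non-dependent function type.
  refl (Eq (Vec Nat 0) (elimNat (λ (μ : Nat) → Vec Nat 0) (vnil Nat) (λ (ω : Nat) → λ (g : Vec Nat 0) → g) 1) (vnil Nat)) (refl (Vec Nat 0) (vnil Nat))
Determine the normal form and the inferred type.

reduced normal form:
  refl (Eq (Vec Nat 0) (vnil Nat) (vnil Nat)) (refl (Vec Nat 0) (vnil Nat))
the term's type:
  Eq (Eq (Vec Nat 0) (vnil Nat) (vnil Nat)) (refl (Vec Nat 0) (vnil Nat)) (refl (Vec Nat 0) (vnil Nat))


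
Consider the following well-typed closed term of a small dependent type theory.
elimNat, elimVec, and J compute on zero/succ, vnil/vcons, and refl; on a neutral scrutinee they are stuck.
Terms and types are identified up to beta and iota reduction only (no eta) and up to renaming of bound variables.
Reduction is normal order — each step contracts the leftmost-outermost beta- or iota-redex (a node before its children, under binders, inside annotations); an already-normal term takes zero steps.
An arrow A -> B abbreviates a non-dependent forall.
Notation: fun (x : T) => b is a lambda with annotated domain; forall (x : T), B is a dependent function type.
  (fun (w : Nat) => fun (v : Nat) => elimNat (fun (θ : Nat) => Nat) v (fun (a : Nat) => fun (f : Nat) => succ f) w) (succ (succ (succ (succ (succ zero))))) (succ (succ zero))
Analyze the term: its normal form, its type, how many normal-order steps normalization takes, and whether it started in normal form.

reduced normal form:
  succ (succ (succ (succ (succ (succ (succ zero))))))
type:
  Nat
reduction steps (normal order): 18
term was already normal: no
first contracted redex: a beta-redex


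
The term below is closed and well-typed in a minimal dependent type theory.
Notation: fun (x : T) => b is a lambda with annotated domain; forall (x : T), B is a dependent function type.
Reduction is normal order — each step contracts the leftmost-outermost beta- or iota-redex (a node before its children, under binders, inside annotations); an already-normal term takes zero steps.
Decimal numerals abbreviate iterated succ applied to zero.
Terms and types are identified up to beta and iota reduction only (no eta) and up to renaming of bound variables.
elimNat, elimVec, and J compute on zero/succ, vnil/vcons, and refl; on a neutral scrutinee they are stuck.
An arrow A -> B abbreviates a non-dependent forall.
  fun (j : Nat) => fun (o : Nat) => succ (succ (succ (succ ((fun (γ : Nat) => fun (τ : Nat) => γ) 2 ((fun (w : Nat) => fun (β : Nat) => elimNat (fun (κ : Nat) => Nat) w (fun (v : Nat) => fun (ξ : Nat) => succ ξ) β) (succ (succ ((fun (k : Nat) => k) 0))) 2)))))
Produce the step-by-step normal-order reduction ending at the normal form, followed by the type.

normal-order reduction sequence:
  fun (j : Nat) => fun (o : Nat) => succ (succ (succ (succ ((fun (γ : Nat) => fun (τ : Nat) => γ) 2 ((fun (w : Nat) => fun (β : Nat) => elimNat (fun (κ : Nat) => Nat) w (fun (v : Nat) => fun (ξ : Nat) => succ ξ) β) (succ (succ ((fun (k : Nat) => k) 0))) 2)))))
  ~> fun (j : Nat) => fun (o : Nat) => succ (succ (succ (succ ((fun (γ : Nat) => 2) ((fun (τ : Nat) => fun (w : Nat) => elimNat (fun (β : Nat) => Nat) τ (fun (κ : Nat) => fun (v : Nat) => succ v) w) (succ (succ ((fun (ξ : Nat) => ξ) 0))) 2)))))
  ~> fun (j : Nat) => fun (o : Nat) => 6
the term's type:
  Nat -> Nat -> Nat


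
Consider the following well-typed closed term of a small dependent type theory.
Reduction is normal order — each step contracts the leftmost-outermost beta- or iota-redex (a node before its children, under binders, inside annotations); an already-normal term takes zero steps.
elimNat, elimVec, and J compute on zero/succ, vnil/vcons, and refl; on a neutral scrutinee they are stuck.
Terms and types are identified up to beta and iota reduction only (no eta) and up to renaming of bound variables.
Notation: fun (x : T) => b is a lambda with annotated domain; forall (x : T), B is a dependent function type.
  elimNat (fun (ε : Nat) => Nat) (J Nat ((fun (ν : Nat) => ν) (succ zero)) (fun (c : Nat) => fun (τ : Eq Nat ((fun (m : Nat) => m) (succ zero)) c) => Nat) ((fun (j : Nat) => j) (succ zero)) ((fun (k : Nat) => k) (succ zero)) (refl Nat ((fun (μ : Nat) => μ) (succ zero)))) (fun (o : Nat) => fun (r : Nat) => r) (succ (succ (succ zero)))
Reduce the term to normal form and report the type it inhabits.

normal form:
  succ zero
type:
  Nat


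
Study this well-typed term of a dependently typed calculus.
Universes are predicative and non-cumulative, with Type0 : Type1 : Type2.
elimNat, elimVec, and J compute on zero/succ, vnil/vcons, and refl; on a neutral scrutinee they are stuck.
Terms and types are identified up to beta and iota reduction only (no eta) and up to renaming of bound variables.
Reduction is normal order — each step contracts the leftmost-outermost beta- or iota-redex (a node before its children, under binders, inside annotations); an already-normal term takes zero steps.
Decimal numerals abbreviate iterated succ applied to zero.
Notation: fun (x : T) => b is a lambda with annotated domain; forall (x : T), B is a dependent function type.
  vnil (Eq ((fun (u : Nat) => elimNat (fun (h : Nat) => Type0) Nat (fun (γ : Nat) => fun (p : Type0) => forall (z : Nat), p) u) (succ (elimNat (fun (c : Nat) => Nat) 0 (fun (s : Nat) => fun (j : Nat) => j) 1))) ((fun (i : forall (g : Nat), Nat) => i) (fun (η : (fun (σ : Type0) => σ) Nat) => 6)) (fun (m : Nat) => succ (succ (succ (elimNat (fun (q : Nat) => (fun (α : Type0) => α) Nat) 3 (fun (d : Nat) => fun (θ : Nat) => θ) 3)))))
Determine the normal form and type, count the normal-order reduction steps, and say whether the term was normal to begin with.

normal form:
  vnil (Eq (forall (u : Nat), Nat) (fun (h : Nat) => 6) (fun (γ : Nat) => 6))
the term's type:
  Vec (Eq (forall (u : Nat), Nat) (fun (h : Nat) => 6) (fun (γ : Nat) => 6)) 0
normal-order step count: 21
started in normal form: no
first contracted redex: a beta-redex


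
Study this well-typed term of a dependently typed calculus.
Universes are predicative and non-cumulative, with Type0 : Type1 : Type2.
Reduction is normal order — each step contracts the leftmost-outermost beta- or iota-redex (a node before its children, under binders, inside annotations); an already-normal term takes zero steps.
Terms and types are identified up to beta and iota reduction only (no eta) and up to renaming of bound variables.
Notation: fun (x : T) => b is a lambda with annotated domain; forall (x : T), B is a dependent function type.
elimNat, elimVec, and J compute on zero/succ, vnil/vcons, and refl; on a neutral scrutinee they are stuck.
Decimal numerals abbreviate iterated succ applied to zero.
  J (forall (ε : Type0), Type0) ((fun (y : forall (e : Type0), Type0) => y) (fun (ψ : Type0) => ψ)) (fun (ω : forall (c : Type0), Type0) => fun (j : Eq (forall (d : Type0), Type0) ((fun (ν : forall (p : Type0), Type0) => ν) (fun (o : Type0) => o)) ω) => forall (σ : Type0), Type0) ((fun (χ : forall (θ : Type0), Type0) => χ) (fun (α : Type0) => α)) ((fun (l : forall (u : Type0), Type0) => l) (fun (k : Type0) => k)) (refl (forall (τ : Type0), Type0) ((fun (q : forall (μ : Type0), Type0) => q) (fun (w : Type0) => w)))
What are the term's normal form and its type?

resulting normal form:
  fun (ε : Type0) => ε
inferred type:
  forall (ε : Type0), Type0


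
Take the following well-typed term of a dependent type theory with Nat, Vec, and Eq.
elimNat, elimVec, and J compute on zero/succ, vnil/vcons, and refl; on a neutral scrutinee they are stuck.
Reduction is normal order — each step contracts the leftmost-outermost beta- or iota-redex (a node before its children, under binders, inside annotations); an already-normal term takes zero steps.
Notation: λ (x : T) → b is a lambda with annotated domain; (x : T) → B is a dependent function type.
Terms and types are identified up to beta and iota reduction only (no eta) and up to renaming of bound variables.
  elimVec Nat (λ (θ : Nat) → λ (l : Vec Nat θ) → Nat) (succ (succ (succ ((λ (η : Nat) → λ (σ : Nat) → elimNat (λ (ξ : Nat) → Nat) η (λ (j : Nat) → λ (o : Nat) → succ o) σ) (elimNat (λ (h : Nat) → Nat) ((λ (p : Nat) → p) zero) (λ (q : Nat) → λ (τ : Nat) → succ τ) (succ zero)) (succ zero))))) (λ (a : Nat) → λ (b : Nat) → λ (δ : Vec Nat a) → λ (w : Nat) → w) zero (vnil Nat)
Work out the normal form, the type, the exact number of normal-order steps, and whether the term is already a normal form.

resulting normal form:
  succ (succ (succ (succ (succ zero))))
the term's type:
  Nat
normal-order step count: 12
started in normal form: no
first contracted redex: an elimVec iota-redex


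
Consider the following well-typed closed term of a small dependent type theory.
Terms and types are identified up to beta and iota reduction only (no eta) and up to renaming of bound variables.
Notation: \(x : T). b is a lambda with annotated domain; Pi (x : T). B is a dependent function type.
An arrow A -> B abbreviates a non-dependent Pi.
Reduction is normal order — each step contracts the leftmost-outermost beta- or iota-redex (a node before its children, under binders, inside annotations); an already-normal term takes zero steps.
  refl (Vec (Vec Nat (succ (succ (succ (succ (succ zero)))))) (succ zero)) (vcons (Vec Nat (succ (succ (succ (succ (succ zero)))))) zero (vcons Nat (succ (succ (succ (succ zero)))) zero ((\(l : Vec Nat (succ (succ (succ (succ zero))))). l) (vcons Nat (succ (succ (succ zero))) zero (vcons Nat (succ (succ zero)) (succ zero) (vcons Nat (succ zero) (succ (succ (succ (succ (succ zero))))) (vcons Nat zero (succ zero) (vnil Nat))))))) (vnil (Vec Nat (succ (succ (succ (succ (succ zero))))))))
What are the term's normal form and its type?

reduced normal form:
  refl (Vec (Vec Nat (succ (succ (succ (succ (succ zero)))))) (succ zero)) (vcons (Vec Nat (succ (succ (succ (succ (succ zero)))))) zero (vcons Nat (succ (succ (succ (succ zero)))) zero (vcons Nat (succ (succ (succ zero))) zero (vcons Nat (succ (succ zero)) (succ zero) (vcons Nat (succ zero) (succ (succ (succ (succ (succ zero))))) (vcons Nat zero (succ zero) (vnil Nat)))))) (vnil (Vec Nat (succ (succ (succ (succ (succ zero))))))))
inferred type:
  Eq (Vec (Vec Nat (succ (succ (succ (succ (succ zero)))))) (succ zero)) (vcons (Vec Nat (succ (succ (succ (succ (succ zero)))))) zero (vcons Nat (succ (succ (succ (succ zero)))) zero (vcons Nat (succ (succ (succ zero))) zero (vcons Nat (succ (succ zero)) (succ zero) (vcons Nat (succ zero) (succ (succ (succ (succ (succ zero))))) (vcons Nat zero (succ zero) (vnil Nat)))))) (vnil (Vec Nat (succ (succ (succ (succ (succ zero)))))))) (vcons (Vec Nat (succ (succ (succ (succ (succ zero)))))) zero (vcons Nat (succ (succ (succ (succ zero)))) zero (vcons Nat (succ (succ (succ zero))) zero (vcons Nat (succ (succ zero)) (succ zero) (vcons Nat (succ zero) (succ (succ (succ (succ (succ zero))))) (vcons Nat zero (succ zero) (vnil Nat)))))) (vnil (Vec Nat (succ (succ (succ (succ (succ zero))))))))


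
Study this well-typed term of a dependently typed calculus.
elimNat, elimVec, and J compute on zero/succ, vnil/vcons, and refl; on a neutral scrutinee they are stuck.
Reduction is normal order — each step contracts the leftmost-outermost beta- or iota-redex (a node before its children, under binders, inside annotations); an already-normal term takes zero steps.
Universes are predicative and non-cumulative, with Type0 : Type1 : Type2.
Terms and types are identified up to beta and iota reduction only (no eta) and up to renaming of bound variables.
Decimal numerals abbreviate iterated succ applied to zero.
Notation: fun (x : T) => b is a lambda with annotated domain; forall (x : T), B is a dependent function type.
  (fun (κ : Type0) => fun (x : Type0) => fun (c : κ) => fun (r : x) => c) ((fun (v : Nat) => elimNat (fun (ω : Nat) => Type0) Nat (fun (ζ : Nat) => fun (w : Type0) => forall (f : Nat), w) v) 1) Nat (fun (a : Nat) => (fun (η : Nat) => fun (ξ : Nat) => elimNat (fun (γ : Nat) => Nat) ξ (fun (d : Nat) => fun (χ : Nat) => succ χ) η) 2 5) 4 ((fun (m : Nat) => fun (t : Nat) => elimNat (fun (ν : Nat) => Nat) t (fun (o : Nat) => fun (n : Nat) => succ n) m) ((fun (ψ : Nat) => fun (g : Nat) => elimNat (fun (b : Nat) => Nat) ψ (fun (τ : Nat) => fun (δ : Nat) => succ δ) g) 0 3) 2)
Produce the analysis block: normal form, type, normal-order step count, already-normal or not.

reduced normal form:
  7
the term's type:
  Nat
normal-order step count: 14
term was already normal: no
first contracted redex: a beta-redex


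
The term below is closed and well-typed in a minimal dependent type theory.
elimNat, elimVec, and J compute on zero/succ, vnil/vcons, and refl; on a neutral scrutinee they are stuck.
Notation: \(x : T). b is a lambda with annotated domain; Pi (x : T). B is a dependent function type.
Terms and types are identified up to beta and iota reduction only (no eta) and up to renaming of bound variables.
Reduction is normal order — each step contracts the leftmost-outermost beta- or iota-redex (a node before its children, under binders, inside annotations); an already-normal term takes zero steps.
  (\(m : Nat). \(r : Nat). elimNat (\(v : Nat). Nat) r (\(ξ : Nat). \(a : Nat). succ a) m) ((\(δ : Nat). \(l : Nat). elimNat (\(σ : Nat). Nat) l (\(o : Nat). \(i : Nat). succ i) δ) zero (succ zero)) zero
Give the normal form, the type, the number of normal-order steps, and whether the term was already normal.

resulting normal form:
  succ zero
the term's type:
  Nat
steps to reach normal form (normal order): 9
already normal: no
first contracted redex: a beta-redex
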